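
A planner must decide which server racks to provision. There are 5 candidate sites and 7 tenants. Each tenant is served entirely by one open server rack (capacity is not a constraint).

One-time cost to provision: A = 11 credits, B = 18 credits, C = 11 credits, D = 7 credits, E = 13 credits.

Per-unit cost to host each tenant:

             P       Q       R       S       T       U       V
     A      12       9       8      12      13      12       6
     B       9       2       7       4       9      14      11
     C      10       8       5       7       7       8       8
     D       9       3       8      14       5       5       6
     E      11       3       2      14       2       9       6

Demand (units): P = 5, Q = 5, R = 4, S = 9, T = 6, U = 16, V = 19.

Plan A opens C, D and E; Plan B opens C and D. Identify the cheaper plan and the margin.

Plan A: {C, D, E}: P→D 9·5=45, Q→D 3·5=15, R→E 2·4=8, S→C 7·9=63, T→E 2·6=12, U→D 5·16=80, V→D 6·19=114. Service 337; fixed 31; total 368.
Plan B: {C, D}: P→D 9·5=45, Q→D 3·5=15, R→C 5·4=20, S→C 7·9=63, T→D 5·6=30, U→D 5·16=80, V→D 6·19=114. Service 367; fixed 18; total 385.
Difference: |368 − 385| = 17.

Plan A is cheaper by 17.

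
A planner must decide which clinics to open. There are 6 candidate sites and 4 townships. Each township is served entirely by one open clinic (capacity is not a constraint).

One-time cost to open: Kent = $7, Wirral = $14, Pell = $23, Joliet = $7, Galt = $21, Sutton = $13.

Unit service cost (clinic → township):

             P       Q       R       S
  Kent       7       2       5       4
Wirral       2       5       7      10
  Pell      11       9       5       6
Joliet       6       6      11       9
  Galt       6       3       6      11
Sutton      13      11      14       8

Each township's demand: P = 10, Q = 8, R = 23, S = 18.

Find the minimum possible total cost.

Minimum total cost: 244

For any fixed open set, each township goes to its cheapest open site; total = fixed + service.
{Kent, Wirral}: P→Wirral 2·10=20, Q→Kent 2·8=16, R→Kent 5·23=115, S→Kent 4·18=72. Service 223; fixed 21; total 244.
{Kent, Wirral, Joliet}: service 223 + fixed 28 = 251
{Kent, Wirral, Sutton}: service 223 + fixed 34 = 257
{Kent, Wirral, Pell, Joliet, Galt, Sutton}: service 223 + fixed 85 = 308
No other subset beats 244.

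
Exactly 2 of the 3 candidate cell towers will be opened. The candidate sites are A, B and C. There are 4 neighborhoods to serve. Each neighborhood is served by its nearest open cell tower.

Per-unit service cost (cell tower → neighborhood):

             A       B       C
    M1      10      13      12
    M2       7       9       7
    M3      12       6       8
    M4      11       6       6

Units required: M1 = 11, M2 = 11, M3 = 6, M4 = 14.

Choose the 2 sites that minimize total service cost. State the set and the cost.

With exactly 2 open, each neighborhood uses its cheapest among the chosen.
{A, B}: M1→A 10·11=110, M2→A 7·11=77, M3→B 6·6=36, M4→B 6·14=84. Service cost 307.
{A, C}: service cost 319
{B, C}: service cost 329
Among all 3 size-2 choices, {A, B} is lowest.

Choose A and B; total service cost 307.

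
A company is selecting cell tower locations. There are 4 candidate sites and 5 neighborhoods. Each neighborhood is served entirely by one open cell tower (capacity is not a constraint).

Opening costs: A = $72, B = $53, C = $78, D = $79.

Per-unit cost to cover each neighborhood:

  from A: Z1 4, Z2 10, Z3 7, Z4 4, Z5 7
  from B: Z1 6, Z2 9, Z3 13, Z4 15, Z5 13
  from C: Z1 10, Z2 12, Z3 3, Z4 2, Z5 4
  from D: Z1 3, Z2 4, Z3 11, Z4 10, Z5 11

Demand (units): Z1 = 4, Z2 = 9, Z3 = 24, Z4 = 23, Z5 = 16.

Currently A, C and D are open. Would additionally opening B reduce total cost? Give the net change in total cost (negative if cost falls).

No — net change +53 (cost rises by 53).

Current service cost with {A, C, D}: 230.
Adding B: each neighborhood re-picks its cheapest; new service cost 230, saving 0.
Extra fixed cost: 53. Net change = 53 − 0 = 53.
(Totals: 459 → 512.)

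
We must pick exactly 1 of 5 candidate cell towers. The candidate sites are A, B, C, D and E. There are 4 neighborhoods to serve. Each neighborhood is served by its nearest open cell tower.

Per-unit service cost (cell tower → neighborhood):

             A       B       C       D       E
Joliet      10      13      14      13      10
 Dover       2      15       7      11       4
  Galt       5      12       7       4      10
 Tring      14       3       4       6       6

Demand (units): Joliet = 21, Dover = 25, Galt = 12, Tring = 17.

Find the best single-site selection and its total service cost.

With exactly 1 open, each neighborhood uses its cheapest among the chosen.
{E}: Joliet→E 10·21=210, Dover→E 4·25=100, Galt→E 10·12=120, Tring→E 6·17=102. Service cost 532.
{A}: service cost 558
{C}: service cost 621
Among all 5 size-1 choices, {E} is lowest.

Choose E only; total service cost 532.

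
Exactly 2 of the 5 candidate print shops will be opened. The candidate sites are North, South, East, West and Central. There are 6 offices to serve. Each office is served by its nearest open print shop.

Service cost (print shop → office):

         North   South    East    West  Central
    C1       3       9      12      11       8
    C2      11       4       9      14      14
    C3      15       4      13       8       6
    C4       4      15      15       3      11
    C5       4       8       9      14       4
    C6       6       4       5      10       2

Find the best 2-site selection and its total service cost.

Choose North and South; total service cost 23.

With exactly 2 open, each office uses its cheapest among the chosen.
{North, South}: C1→North 3, C2→South 4, C3→South 4, C4→North 4, C5→North 4, C6→South 4. Service cost 23.
{North, Central}: service cost 30
{South, West}: service cost 32
Among all 10 size-2 choices, {North, South} is lowest.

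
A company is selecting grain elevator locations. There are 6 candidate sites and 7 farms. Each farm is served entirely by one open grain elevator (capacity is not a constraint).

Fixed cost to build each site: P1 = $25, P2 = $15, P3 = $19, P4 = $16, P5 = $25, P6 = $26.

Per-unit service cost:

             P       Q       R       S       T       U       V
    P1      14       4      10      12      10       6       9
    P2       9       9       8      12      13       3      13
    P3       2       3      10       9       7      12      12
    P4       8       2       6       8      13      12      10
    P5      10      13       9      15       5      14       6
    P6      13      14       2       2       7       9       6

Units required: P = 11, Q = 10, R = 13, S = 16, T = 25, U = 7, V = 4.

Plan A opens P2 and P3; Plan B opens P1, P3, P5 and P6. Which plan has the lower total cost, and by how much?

Plan A: {P2, P3}: P→P3 2·11=22, Q→P3 3·10=30, R→P2 8·13=104, S→P3 9·16=144, T→P3 7·25=175, U→P2 3·7=21, V→P3 12·4=48. Service 544; fixed 34; total 578.
Plan B: {P1, P3, P5, P6}: P→P3 2·11=22, Q→P3 3·10=30, R→P6 2·13=26, S→P6 2·16=32, T→P5 5·25=125, U→P1 6·7=42, V→P5 6·4=24. Service 301; fixed 95; total 396.
Difference: |578 − 396| = 182.

Plan B is cheaper by 182.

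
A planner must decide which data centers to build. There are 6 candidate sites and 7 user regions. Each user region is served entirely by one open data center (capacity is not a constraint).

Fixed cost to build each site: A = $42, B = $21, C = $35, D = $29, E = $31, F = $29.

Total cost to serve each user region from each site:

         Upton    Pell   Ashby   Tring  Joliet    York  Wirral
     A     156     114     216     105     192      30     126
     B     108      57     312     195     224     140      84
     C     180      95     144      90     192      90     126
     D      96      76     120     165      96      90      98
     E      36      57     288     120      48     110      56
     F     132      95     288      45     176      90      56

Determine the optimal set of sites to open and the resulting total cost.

For any fixed open set, each user region goes to its cheapest open site; total = fixed + service.
{A, D, E, F}: Upton→E 36, Pell→E 57, Ashby→D 120, Tring→F 45, Joliet→E 48, York→A 30, Wirral→E 56. Service 392; fixed 131; total 523.
{D, E, F}: service 452 + fixed 89 = 541
{A, B, D, E, F}: Upton→E 36, Pell→B 57, Ashby→D 120, Tring→F 45, Joliet→E 48, York→A 30, Wirral→E 56. Service 392; fixed 152; total 544.
{A, B, C, D, E, F}: service 392 + fixed 187 = 579
No other subset beats 523.

Open A, D, E and F; minimum total cost 523.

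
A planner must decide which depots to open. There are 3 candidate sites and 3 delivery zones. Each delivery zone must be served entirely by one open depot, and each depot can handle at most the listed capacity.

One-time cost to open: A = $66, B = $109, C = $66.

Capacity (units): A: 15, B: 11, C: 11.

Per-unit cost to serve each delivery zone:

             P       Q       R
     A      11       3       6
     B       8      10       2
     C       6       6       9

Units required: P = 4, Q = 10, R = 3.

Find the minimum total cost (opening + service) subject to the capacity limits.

Open {A, C}: P→C 6·4=24, Q→A 3·10=30, R→A 6·3=18.
Loads: A carries 13/15, C carries 4/11. Service 72; fixed 132; total 204.
Next best feasible plan costs 213.

Minimum total cost: 204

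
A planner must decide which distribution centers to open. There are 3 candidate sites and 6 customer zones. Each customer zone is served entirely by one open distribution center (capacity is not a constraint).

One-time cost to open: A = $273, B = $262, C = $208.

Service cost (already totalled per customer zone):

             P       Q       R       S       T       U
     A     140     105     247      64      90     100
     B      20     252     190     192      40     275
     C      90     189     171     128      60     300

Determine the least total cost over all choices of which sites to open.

Minimum total cost: 1019

For any fixed open set, each customer zone goes to its cheapest open site; total = fixed + service.
{A}: P→A 140, Q→A 105, R→A 247, S→A 64, T→A 90, U→A 100. Service 746; fixed 273; total 1019.
{A, B}: P→B 20, Q→A 105, R→B 190, S→A 64, T→B 40, U→A 100. Service 519; fixed 535; total 1054.
{A, C}: service 590 + fixed 481 = 1071
{A, B, C}: P→B 20, Q→A 105, R→C 171, S→A 64, T→B 40, U→A 100. Service 500; fixed 743; total 1243.
(All 7 nonempty subsets were checked; A only is lowest.)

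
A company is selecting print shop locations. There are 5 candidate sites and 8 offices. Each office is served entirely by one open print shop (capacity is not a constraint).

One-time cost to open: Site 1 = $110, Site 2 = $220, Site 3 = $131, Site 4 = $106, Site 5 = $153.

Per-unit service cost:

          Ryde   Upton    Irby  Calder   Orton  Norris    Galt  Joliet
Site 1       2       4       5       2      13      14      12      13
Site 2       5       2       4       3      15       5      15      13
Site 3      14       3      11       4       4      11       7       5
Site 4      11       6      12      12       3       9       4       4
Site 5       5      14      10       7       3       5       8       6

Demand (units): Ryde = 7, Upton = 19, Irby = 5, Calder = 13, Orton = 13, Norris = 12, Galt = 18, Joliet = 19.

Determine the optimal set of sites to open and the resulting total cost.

For any fixed open set, each office goes to its cheapest open site; total = fixed + service.
{Site 1, Site 4}: Ryde→Site 1 2·7=14, Upton→Site 1 4·19=76, Irby→Site 1 5·5=25, Calder→Site 1 2·13=26, Orton→Site 4 3·13=39, Norris→Site 4 9·12=108, Galt→Site 4 4·18=72, Joliet→Site 4 4·19=76. Service 436; fixed 216; total 652.
{Site 2, Site 4}: service 379 + fixed 326 = 705
{Site 1, Site 4, Site 5}: Ryde→Site 1 2·7=14, Upton→Site 1 4·19=76, Irby→Site 1 5·5=25, Calder→Site 1 2·13=26, Orton→Site 4 3·13=39, Norris→Site 5 5·12=60, Galt→Site 4 4·18=72, Joliet→Site 4 4·19=76. Service 388; fixed 369; total 757.
{Site 1, Site 2, Site 3, Site 4, Site 5}: service 345 + fixed 720 = 1065
No other subset beats 652.

Open Site 1 and Site 4; minimum total cost 652.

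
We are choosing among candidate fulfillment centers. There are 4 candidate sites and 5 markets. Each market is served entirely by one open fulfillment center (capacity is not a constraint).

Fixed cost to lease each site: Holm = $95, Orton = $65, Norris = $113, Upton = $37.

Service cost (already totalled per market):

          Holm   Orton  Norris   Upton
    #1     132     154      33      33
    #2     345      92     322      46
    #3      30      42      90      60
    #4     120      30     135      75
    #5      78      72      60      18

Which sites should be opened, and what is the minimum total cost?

For any fixed open set, each market goes to its cheapest open site; total = fixed + service.
{Upton}: #1→Upton 33, #2→Upton 46, #3→Upton 60, #4→Upton 75, #5→Upton 18. Service 232; fixed 37; total 269.
{Orton, Upton}: service 169 + fixed 102 = 271
{Holm, Upton}: service 202 + fixed 132 = 334
{Holm, Orton, Norris, Upton}: #1→Norris 33, #2→Upton 46, #3→Holm 30, #4→Orton 30, #5→Upton 18. Service 157; fixed 310; total 467.
No other subset beats 269.

Open Upton only; minimum total cost 269.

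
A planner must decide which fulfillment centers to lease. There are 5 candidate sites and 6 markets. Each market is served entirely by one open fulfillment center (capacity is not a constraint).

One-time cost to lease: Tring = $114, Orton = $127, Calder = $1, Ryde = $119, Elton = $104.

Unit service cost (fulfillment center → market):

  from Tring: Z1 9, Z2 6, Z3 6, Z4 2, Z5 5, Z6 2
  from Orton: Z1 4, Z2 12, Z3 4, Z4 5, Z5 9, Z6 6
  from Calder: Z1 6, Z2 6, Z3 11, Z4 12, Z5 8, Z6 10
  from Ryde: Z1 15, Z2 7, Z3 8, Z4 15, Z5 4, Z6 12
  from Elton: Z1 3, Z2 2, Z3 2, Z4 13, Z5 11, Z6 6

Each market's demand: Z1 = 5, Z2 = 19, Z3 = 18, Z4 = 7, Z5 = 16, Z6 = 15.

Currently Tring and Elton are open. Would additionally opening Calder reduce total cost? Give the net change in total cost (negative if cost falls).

No — net change +1 (cost rises by 1).

Current service cost with {Tring, Elton}: 213.
Adding Calder: each market re-picks its cheapest; new service cost 213, saving 0.
Extra fixed cost: 1. Net change = 1 − 0 = 1.
(Totals: 431 → 432.)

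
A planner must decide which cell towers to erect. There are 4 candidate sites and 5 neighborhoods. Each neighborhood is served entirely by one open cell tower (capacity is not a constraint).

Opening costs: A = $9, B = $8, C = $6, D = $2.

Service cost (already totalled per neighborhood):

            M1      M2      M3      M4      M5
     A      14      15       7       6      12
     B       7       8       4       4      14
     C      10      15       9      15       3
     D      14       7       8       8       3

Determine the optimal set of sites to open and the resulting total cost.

Open B and D; minimum total cost 35.

For any fixed open set, each neighborhood goes to its cheapest open site; total = fixed + service.
{B, D}: M1→B 7, M2→D 7, M3→B 4, M4→B 4, M5→D 3. Service 25; fixed 10; total 35.
{B, C}: service 26 + fixed 14 = 40
{B, C, D}: M1→B 7, M2→D 7, M3→B 4, M4→B 4, M5→C 3. Service 25; fixed 16; total 41.
{A, B, C, D}: service 25 + fixed 25 = 50
No other subset beats 35.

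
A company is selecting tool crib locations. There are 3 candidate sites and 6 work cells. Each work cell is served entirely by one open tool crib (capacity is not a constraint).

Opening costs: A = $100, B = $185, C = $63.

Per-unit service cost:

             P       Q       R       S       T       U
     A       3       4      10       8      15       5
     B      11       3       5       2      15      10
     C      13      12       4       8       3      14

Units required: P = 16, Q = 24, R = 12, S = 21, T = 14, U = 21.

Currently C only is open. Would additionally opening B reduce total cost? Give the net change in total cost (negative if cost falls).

Current service cost with {C}: 1048.
Adding B: each work cell re-picks its cheapest; new service cost 590, saving 458.
Extra fixed cost: 185. Net change = 185 − 458 = -273.
(Totals: 1111 → 838.)

Yes — net change −273 (cost falls by 273).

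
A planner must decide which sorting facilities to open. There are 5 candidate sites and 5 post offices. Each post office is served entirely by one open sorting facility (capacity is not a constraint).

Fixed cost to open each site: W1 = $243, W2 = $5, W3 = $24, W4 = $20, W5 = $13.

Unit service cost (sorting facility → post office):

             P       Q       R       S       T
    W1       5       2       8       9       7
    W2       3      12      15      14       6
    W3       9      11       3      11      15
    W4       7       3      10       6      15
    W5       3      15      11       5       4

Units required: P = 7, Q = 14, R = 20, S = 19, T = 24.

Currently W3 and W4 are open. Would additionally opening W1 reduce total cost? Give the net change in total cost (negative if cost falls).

Current service cost with {W3, W4}: 625.
Adding W1: each post office re-picks its cheapest; new service cost 405, saving 220.
Extra fixed cost: 243. Net change = 243 − 220 = 23.
(Totals: 669 → 692.)

No — net change +23 (cost rises by 23).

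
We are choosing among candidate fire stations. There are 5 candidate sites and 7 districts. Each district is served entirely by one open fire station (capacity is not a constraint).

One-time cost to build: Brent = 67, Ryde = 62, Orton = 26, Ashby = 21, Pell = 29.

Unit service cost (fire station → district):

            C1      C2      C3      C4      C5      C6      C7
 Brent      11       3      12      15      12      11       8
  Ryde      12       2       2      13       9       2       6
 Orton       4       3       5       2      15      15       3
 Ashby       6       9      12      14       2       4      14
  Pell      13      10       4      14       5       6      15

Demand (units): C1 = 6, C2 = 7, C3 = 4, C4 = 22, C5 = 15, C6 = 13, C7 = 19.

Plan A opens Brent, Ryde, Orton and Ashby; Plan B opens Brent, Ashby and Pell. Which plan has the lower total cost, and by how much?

Plan A: {Brent, Ryde, Orton, Ashby}: C1→Orton 4·6=24, C2→Ryde 2·7=14, C3→Ryde 2·4=8, C4→Orton 2·22=44, C5→Ashby 2·15=30, C6→Ryde 2·13=26, C7→Orton 3·19=57. Service 203; fixed 176; total 379.
Plan B: {Brent, Ashby, Pell}: C1→Ashby 6·6=36, C2→Brent 3·7=21, C3→Pell 4·4=16, C4→Ashby 14·22=308, C5→Ashby 2·15=30, C6→Ashby 4·13=52, C7→Brent 8·19=152. Service 615; fixed 117; total 732.
Difference: |379 − 732| = 353.

Plan A is cheaper by 353.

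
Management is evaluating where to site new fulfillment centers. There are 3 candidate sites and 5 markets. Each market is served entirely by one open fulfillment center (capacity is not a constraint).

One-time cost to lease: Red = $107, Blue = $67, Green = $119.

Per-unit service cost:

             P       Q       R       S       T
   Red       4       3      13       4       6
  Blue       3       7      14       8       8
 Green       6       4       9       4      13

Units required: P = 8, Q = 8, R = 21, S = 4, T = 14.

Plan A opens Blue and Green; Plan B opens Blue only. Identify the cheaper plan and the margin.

Plan A is cheaper by 26.

Plan A: {Blue, Green}: P→Blue 3·8=24, Q→Green 4·8=32, R→Green 9·21=189, S→Green 4·4=16, T→Blue 8·14=112. Service 373; fixed 186; total 559.
Plan B: {Blue}: P→Blue 3·8=24, Q→Blue 7·8=56, R→Blue 14·21=294, S→Blue 8·4=32, T→Blue 8·14=112. Service 518; fixed 67; total 585.
Difference: |559 − 585| = 26.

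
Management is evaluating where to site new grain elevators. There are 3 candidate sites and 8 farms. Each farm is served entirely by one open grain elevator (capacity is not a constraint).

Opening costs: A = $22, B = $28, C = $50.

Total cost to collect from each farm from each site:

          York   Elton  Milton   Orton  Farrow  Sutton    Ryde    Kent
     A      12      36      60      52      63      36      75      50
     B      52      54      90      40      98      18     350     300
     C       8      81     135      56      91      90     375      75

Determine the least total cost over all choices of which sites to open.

For any fixed open set, each farm goes to its cheapest open site; total = fixed + service.
{A, B}: York→A 12, Elton→A 36, Milton→A 60, Orton→B 40, Farrow→A 63, Sutton→B 18, Ryde→A 75, Kent→A 50. Service 354; fixed 50; total 404.
{A}: service 384 + fixed 22 = 406
{A, B, C}: service 350 + fixed 100 = 450
No other subset beats 404.

Minimum total cost: 404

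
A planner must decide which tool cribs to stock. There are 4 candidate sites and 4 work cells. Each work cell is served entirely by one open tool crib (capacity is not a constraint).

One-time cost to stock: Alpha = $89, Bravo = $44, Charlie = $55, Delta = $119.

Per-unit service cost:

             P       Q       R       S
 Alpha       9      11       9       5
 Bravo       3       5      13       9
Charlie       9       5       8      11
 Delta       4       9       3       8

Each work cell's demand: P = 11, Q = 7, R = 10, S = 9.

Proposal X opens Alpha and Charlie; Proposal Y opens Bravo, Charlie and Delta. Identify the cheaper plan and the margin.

Proposal Y is cheaper by 15.

Proposal X: {Alpha, Charlie}: P→Alpha 9·11=99, Q→Charlie 5·7=35, R→Charlie 8·10=80, S→Alpha 5·9=45. Service 259; fixed 144; total 403.
Proposal Y: {Bravo, Charlie, Delta}: P→Bravo 3·11=33, Q→Bravo 5·7=35, R→Delta 3·10=30, S→Delta 8·9=72. Service 170; fixed 218; total 388.
Difference: |403 − 388| = 15.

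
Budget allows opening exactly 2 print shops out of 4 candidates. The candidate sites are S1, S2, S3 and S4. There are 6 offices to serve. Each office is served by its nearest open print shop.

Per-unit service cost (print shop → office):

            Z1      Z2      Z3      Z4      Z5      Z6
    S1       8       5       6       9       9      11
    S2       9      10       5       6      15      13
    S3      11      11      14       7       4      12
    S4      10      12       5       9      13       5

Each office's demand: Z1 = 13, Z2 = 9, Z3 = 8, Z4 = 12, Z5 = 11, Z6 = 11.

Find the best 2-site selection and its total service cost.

With exactly 2 open, each office uses its cheapest among the chosen.
{S1, S3}: Z1→S1 8·13=104, Z2→S1 5·9=45, Z3→S1 6·8=48, Z4→S3 7·12=84, Z5→S3 4·11=44, Z6→S1 11·11=121. Service cost 446.
{S1, S4}: service cost 451
{S3, S4}: service cost 452
Among all 6 size-2 choices, {S1, S3} is lowest.

Choose S1 and S3; total service cost 446.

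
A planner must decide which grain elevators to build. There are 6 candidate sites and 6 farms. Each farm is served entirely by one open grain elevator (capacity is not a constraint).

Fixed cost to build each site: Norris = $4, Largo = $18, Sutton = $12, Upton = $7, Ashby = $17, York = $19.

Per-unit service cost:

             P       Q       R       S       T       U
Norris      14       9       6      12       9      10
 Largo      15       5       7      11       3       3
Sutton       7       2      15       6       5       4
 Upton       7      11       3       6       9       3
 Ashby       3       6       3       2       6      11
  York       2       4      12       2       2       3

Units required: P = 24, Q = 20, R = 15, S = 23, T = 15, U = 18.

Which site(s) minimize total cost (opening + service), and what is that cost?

For any fixed open set, each farm goes to its cheapest open site; total = fixed + service.
{Sutton, Upton, York}: P→York 2·24=48, Q→Sutton 2·20=40, R→Upton 3·15=45, S→York 2·23=46, T→York 2·15=30, U→Upton 3·18=54. Service 263; fixed 38; total 301.
{Norris, Sutton, Upton, York}: P→York 2·24=48, Q→Sutton 2·20=40, R→Upton 3·15=45, S→York 2·23=46, T→York 2·15=30, U→Upton 3·18=54. Service 263; fixed 42; total 305.
{Sutton, Ashby, York}: P→York 2·24=48, Q→Sutton 2·20=40, R→Ashby 3·15=45, S→Ashby 2·23=46, T→York 2·15=30, U→York 3·18=54. Service 263; fixed 48; total 311.
{Norris, Largo, Sutton, Upton, Ashby, York}: P→York 2·24=48, Q→Sutton 2·20=40, R→Upton 3·15=45, S→Ashby 2·23=46, T→York 2·15=30, U→Largo 3·18=54. Service 263; fixed 77; total 340.
No other subset beats 301.

Open Sutton, Upton and York; minimum total cost 301.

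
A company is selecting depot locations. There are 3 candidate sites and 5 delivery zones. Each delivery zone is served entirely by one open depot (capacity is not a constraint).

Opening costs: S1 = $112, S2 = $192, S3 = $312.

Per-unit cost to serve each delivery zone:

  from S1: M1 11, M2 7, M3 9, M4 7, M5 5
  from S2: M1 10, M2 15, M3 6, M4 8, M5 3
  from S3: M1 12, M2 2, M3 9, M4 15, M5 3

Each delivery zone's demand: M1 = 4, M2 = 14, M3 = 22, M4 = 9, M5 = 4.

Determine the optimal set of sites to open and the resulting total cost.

Open S1 only; minimum total cost 535.

For any fixed open set, each delivery zone goes to its cheapest open site; total = fixed + service.
{S1}: M1→S1 11·4=44, M2→S1 7·14=98, M3→S1 9·22=198, M4→S1 7·9=63, M5→S1 5·4=20. Service 423; fixed 112; total 535.
{S1, S2}: service 345 + fixed 304 = 649
{S2}: M1→S2 10·4=40, M2→S2 15·14=210, M3→S2 6·22=132, M4→S2 8·9=72, M5→S2 3·4=12. Service 466; fixed 192; total 658.
{S1, S2, S3}: service 275 + fixed 616 = 891
No other subset beats 535.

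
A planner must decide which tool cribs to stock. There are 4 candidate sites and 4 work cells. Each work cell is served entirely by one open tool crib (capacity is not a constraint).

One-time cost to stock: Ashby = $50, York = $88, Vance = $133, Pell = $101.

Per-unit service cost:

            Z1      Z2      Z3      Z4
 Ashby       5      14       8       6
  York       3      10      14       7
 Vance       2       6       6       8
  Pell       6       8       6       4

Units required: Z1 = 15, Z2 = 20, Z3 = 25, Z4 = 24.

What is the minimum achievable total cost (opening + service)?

Minimum total cost: 597

For any fixed open set, each work cell goes to its cheapest open site; total = fixed + service.
{Pell}: Z1→Pell 6·15=90, Z2→Pell 8·20=160, Z3→Pell 6·25=150, Z4→Pell 4·24=96. Service 496; fixed 101; total 597.
{Vance}: service 492 + fixed 133 = 625
{Ashby, Vance}: service 444 + fixed 183 = 627
{Ashby, York, Vance, Pell}: service 396 + fixed 372 = 768
No other subset beats 597.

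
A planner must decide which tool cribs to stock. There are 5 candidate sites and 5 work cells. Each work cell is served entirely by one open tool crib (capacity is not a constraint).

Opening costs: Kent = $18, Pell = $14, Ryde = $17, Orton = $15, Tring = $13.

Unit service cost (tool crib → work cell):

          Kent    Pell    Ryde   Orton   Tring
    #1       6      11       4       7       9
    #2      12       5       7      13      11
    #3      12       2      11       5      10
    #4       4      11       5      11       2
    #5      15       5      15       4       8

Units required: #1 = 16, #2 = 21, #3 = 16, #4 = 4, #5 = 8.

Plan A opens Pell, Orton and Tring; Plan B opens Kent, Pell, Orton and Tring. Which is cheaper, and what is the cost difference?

Plan A: {Pell, Orton, Tring}: #1→Orton 7·16=112, #2→Pell 5·21=105, #3→Pell 2·16=32, #4→Tring 2·4=8, #5→Orton 4·8=32. Service 289; fixed 42; total 331.
Plan B: {Kent, Pell, Orton, Tring}: #1→Kent 6·16=96, #2→Pell 5·21=105, #3→Pell 2·16=32, #4→Tring 2·4=8, #5→Orton 4·8=32. Service 273; fixed 60; total 333.
Difference: |331 − 333| = 2.

Plan A is cheaper by 2.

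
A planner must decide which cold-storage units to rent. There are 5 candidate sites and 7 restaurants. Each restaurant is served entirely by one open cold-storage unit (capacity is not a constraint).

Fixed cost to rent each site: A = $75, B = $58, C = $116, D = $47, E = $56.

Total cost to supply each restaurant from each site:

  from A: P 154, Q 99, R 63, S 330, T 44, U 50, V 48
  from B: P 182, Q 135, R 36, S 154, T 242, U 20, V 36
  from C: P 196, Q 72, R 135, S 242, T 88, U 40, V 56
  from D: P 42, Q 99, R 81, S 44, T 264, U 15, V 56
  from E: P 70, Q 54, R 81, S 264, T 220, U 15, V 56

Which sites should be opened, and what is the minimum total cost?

For any fixed open set, each restaurant goes to its cheapest open site; total = fixed + service.
{A, D}: P→D 42, Q→A 99, R→A 63, S→D 44, T→A 44, U→D 15, V→A 48. Service 355; fixed 122; total 477.
{A, D, E}: service 310 + fixed 178 = 488
{A, B, D}: service 316 + fixed 180 = 496
{A, B, C, D, E}: service 271 + fixed 352 = 623
No other subset beats 477.

Open A and D; minimum total cost 477.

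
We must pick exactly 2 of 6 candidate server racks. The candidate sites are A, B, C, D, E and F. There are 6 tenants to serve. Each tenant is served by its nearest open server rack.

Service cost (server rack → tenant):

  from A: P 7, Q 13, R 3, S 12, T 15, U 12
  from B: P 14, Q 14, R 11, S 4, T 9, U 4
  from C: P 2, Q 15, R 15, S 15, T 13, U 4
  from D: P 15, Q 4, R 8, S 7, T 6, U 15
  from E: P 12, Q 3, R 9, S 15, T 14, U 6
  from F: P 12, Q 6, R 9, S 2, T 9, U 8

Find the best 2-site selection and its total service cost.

Choose C and D; total service cost 31.

With exactly 2 open, each tenant uses its cheapest among the chosen.
{C, D}: P→C 2, Q→D 4, R→D 8, S→D 7, T→D 6, U→C 4. Service cost 31.
{C, F}: service cost 32
{A, F}: service cost 35
Among all 15 size-2 choices, {C, D} is lowest.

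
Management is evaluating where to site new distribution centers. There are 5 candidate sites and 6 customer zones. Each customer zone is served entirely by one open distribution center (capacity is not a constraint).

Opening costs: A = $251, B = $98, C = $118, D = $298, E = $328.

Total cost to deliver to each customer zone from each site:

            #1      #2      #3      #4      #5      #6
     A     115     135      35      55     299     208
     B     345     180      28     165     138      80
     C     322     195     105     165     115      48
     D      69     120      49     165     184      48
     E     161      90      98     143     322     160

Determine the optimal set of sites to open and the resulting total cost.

Open A and C; minimum total cost 872.

For any fixed open set, each customer zone goes to its cheapest open site; total = fixed + service.
{A, C}: #1→A 115, #2→A 135, #3→A 35, #4→A 55, #5→C 115, #6→C 48. Service 503; fixed 369; total 872.
{A, B}: #1→A 115, #2→A 135, #3→B 28, #4→A 55, #5→B 138, #6→B 80. Service 551; fixed 349; total 900.
{D}: #1→D 69, #2→D 120, #3→D 49, #4→D 165, #5→D 184, #6→D 48. Service 635; fixed 298; total 933.
{A, B, C, D, E}: service 405 + fixed 1093 = 1498
No other subset beats 872.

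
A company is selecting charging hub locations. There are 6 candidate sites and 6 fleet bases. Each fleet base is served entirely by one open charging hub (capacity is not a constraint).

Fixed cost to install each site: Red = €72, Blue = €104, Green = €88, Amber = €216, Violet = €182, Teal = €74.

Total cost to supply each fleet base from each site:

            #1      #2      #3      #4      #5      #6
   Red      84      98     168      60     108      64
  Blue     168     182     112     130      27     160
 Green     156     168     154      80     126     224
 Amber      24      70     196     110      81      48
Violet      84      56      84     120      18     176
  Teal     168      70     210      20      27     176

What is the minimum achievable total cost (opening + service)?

Minimum total cost: 579

For any fixed open set, each fleet base goes to its cheapest open site; total = fixed + service.
{Red, Teal}: #1→Red 84, #2→Teal 70, #3→Red 168, #4→Teal 20, #5→Teal 27, #6→Red 64. Service 433; fixed 146; total 579.
{Red, Violet}: #1→Red 84, #2→Violet 56, #3→Violet 84, #4→Red 60, #5→Violet 18, #6→Red 64. Service 366; fixed 254; total 620.
{Red, Blue}: #1→Red 84, #2→Red 98, #3→Blue 112, #4→Red 60, #5→Blue 27, #6→Red 64. Service 445; fixed 176; total 621.
{Red, Blue, Green, Amber, Violet, Teal}: service 250 + fixed 736 = 986
No other subset beats 579.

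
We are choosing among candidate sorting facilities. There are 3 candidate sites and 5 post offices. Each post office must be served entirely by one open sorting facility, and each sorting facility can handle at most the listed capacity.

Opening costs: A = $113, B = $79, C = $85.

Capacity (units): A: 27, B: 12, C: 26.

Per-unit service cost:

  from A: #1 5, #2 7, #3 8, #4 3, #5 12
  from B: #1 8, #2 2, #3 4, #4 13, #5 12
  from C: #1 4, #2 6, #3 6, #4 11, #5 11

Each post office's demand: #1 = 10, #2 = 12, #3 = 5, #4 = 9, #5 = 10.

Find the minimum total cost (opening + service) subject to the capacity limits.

Open {A, C}: #1→C 4·10=40, #2→A 7·12=84, #3→C 6·5=30, #4→A 3·9=27, #5→C 11·10=110.
Loads: A carries 21/27, C carries 25/26. Service 291; fixed 198; total 489.
Next best feasible plan costs 497.

Minimum total cost: 489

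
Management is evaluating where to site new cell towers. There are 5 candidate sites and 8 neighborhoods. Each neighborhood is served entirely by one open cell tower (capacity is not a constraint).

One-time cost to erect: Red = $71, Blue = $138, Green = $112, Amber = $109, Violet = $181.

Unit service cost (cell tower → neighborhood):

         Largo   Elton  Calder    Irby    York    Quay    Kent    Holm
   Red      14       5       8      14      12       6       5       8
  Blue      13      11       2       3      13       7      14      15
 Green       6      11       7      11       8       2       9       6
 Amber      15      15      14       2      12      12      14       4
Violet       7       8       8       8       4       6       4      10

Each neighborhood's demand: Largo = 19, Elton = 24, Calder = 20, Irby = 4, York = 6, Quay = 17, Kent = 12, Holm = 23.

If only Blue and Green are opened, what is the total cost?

Each neighborhood is assigned to its cheapest site among the open ones.
{Blue, Green}: Largo→Green 6·19=114, Elton→Blue 11·24=264, Calder→Blue 2·20=40, Irby→Blue 3·4=12, York→Green 8·6=48, Quay→Green 2·17=34, Kent→Green 9·12=108, Holm→Green 6·23=138. Service 758; fixed 250; total 1008.

Total cost: 1008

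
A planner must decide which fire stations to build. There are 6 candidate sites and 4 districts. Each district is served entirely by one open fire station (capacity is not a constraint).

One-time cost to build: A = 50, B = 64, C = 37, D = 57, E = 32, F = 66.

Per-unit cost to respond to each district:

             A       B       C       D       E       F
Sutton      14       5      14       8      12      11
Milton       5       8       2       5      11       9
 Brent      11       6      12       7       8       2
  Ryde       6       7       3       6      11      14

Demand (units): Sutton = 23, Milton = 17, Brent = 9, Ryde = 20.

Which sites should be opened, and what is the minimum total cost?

For any fixed open set, each district goes to its cheapest open site; total = fixed + service.
{B, C}: Sutton→B 5·23=115, Milton→C 2·17=34, Brent→B 6·9=54, Ryde→C 3·20=60. Service 263; fixed 101; total 364.
{B, C, F}: service 227 + fixed 167 = 394
{B, C, E}: Sutton→B 5·23=115, Milton→C 2·17=34, Brent→B 6·9=54, Ryde→C 3·20=60. Service 263; fixed 133; total 396.
{A, B, C, D, E, F}: service 227 + fixed 306 = 533
No other subset beats 364.

Open B and C; minimum total cost 364.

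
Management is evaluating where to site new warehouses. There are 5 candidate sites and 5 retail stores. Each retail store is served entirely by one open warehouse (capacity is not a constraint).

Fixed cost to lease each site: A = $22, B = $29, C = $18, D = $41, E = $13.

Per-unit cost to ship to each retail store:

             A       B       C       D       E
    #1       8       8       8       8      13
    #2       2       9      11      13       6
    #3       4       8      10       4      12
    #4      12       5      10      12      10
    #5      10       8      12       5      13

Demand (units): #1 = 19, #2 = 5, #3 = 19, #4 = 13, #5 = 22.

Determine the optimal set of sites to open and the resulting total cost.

For any fixed open set, each retail store goes to its cheapest open site; total = fixed + service.
{A, B, D}: #1→A 8·19=152, #2→A 2·5=10, #3→A 4·19=76, #4→B 5·13=65, #5→D 5·22=110. Service 413; fixed 92; total 505.
{B, D, E}: service 433 + fixed 83 = 516
{A, B, D, E}: service 413 + fixed 105 = 518
{A, B, C, D, E}: #1→A 8·19=152, #2→A 2·5=10, #3→A 4·19=76, #4→B 5·13=65, #5→D 5·22=110. Service 413; fixed 123; total 536.
No other subset beats 505.

Open A, B and D; minimum total cost 505.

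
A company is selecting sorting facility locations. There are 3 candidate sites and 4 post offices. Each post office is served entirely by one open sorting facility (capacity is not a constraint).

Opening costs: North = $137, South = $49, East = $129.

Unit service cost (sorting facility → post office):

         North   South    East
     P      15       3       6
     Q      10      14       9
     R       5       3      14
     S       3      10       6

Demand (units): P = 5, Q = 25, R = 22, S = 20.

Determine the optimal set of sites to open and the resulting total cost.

Open North and South; minimum total cost 577.

For any fixed open set, each post office goes to its cheapest open site; total = fixed + service.
{North, South}: P→South 3·5=15, Q→North 10·25=250, R→South 3·22=66, S→North 3·20=60. Service 391; fixed 186; total 577.
{South, East}: P→South 3·5=15, Q→East 9·25=225, R→South 3·22=66, S→East 6·20=120. Service 426; fixed 178; total 604.
{North}: service 495 + fixed 137 = 632
{North, South, East}: P→South 3·5=15, Q→East 9·25=225, R→South 3·22=66, S→North 3·20=60. Service 366; fixed 315; total 681.
No other subset beats 577.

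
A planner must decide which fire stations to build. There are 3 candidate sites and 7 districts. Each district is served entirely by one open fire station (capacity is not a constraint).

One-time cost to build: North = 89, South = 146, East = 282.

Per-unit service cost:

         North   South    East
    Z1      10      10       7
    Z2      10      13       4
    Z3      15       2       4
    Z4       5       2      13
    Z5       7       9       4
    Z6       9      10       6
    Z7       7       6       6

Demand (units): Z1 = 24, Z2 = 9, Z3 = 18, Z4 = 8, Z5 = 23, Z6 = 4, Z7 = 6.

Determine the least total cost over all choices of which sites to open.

Minimum total cost: 814

For any fixed open set, each district goes to its cheapest open site; total = fixed + service.
{East}: Z1→East 7·24=168, Z2→East 4·9=36, Z3→East 4·18=72, Z4→East 13·8=104, Z5→East 4·23=92, Z6→East 6·4=24, Z7→East 6·6=36. Service 532; fixed 282; total 814.
{South, East}: Z1→East 7·24=168, Z2→East 4·9=36, Z3→South 2·18=36, Z4→South 2·8=16, Z5→East 4·23=92, Z6→East 6·4=24, Z7→South 6·6=36. Service 408; fixed 428; total 836.
{South}: service 692 + fixed 146 = 838
{North, South, East}: service 408 + fixed 517 = 925
(All 7 nonempty subsets were checked; East only is lowest.)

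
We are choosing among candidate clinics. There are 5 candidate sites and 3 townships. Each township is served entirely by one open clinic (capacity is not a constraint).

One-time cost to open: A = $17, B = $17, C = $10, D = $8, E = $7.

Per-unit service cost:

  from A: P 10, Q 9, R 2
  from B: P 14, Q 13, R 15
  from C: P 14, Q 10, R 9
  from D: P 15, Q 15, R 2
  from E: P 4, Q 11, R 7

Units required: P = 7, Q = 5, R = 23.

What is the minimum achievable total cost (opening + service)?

Minimum total cost: 143

For any fixed open set, each township goes to its cheapest open site; total = fixed + service.
{A, E}: P→E 4·7=28, Q→A 9·5=45, R→A 2·23=46. Service 119; fixed 24; total 143.
{D, E}: P→E 4·7=28, Q→E 11·5=55, R→D 2·23=46. Service 129; fixed 15; total 144.
{C, D, E}: P→E 4·7=28, Q→C 10·5=50, R→D 2·23=46. Service 124; fixed 25; total 149.
{A, B, C, D, E}: service 119 + fixed 59 = 178
No other subset beats 143.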